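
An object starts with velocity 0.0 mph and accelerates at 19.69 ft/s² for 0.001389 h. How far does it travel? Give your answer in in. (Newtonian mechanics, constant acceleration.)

v₀ = 0.0 mph × 0.44704 = 0.0 m/s
a = 19.69 ft/s² × 0.3048 = 6.00151 m/s²
t = 0.001389 h × 3600.0 = 5.0004 s
d = v₀ × t + ½ × a × t² = 0.0 × 5.0004 + 0.5 × 6.00151 × 5.0004² = 75.0309 m
d = 75.0309 m / 0.0254 = 2954 in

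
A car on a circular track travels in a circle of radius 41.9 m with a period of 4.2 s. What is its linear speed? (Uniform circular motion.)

v = 2πr/T = 2π×41.9/4.2 = 62.68 m/s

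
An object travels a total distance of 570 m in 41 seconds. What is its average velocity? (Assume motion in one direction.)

v_avg = Δd / Δt = 570 / 41 = 13.9 m/s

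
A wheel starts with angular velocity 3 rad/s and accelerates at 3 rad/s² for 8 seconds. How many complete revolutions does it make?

θ = ω₀t + ½αt² = 3×8 + ½×3×8² = 120.0 rad
Total revolutions = θ/(2π) = 120.0/(2π) = 19.1
Complete revolutions = ⌊19.1⌋ = 19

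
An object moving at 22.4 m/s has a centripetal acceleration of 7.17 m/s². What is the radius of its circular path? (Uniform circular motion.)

r = v²/a_c = 22.4²/7.17 = 69.98 m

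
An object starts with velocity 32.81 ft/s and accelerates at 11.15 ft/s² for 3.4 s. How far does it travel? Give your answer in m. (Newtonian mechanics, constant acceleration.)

v₀ = 32.81 ft/s × 0.3048 = 10.0005 m/s
a = 11.15 ft/s² × 0.3048 = 3.39852 m/s²
d = v₀ × t + ½ × a × t² = 10.0005 × 3.4 + 0.5 × 3.39852 × 3.4² = 53.65 m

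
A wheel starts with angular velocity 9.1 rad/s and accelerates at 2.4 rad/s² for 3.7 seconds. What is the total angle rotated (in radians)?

θ = ω₀t + ½αt² = 9.1×3.7 + ½×2.4×3.7² = 50.1 rad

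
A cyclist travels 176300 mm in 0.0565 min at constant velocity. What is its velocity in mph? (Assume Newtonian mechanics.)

d = 176300 mm × 0.001 = 176.3 m
t = 0.0565 min × 60.0 = 3.39 s
v = d / t = 176.3 / 3.39 = 52.0059 m/s
v = 52.0059 m/s / 0.44704 = 116.3 mph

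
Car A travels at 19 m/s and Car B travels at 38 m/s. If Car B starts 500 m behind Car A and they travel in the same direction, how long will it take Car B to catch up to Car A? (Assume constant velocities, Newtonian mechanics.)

Relative speed: v_rel = 38 - 19 = 19 m/s
Time to catch: t = d₀/v_rel = 500/19 = 26.32 s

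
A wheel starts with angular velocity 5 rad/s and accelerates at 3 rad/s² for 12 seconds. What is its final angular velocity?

ω = ω₀ + αt = 5 + 3 × 12 = 41 rad/s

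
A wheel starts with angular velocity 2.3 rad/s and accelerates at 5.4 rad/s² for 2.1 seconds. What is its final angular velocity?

ω = ω₀ + αt = 2.3 + 5.4 × 2.1 = 13.64 rad/s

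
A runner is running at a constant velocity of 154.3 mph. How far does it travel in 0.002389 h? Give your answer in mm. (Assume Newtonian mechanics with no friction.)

v = 154.3 mph × 0.44704 = 68.9783 m/s
t = 0.002389 h × 3600.0 = 8.6004 s
d = v × t = 68.9783 × 8.6004 = 593.241 m
d = 593.241 m / 0.001 = 593200 mm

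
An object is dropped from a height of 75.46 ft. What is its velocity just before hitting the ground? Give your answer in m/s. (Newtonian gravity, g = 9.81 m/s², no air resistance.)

h = 75.46 ft × 0.3048 = 23.0002 m
v = √(2gh) = √(2 × 9.81 × 23.0002) = 21.24 m/s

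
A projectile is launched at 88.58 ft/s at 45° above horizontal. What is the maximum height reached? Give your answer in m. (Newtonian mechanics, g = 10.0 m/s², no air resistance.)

v₀ = 88.58 ft/s × 0.3048 = 26.9992 m/s
H = v₀² × sin²(θ) / (2g) = 26.9992² × sin(45°)² / (2 × 10.0) = 728.957 × 0.5 / 20.0 = 18.22 m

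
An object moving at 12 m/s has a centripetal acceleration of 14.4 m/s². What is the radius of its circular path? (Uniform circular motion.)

r = v²/a_c = 12²/14.4 = 10.0 m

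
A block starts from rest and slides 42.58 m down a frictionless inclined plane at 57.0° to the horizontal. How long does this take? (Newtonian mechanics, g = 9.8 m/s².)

a = g sin(θ) = 9.8 × sin(57.0°) = 8.219 m/s²
t = √(2d/a) = √(2 × 42.58 / 8.219) = 3.22 s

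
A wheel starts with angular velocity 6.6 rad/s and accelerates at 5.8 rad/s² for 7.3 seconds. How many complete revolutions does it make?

θ = ω₀t + ½αt² = 6.6×7.3 + ½×5.8×7.3² = 202.721 rad
Total revolutions = θ/(2π) = 202.721/(2π) = 32.26
Complete revolutions = ⌊32.26⌋ = 32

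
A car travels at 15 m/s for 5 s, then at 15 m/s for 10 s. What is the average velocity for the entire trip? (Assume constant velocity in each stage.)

d₁ = v₁t₁ = 15 × 5 = 75 m
d₂ = v₂t₂ = 15 × 10 = 150 m
d_total = 225 m, t_total = 15 s
v_avg = d_total/t_total = 225/15 = 15.0 m/s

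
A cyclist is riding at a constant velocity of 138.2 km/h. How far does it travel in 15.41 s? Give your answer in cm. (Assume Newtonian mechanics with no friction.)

v = 138.2 km/h × 0.2777777777777778 = 38.3889 m/s
d = v × t = 38.3889 × 15.41 = 591.573 m
d = 591.573 m / 0.01 = 59160 cm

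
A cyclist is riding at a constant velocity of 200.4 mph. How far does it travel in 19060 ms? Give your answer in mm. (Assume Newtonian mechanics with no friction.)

v = 200.4 mph × 0.44704 = 89.5868 m/s
t = 19060 ms × 0.001 = 19.06 s
d = v × t = 89.5868 × 19.06 = 1707.52 m
d = 1707.52 m / 0.001 = 1708000 mm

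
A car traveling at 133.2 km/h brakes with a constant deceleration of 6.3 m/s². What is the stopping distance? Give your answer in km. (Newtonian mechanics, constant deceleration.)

v₀ = 133.2 km/h × 0.2777777777777778 = 37.0 m/s
d = v₀² / (2a) = 37.0² / (2 × 6.3) = 1369.0 / 12.6 = 108.651 m
d = 108.651 m / 1000.0 = 0.1087 km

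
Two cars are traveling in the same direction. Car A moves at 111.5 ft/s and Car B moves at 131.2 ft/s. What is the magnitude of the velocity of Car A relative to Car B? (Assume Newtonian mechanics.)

v_rel = |v_A - v_B| = |111.5 - 131.2| = 19.7 ft/s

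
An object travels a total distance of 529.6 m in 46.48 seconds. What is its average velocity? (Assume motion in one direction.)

v_avg = Δd / Δt = 529.6 / 46.48 = 11.39 m/s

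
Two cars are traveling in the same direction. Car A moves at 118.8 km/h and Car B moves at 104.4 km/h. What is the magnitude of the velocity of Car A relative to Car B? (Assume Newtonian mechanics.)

v_rel = |v_A - v_B| = |118.8 - 104.4| = 14.4 km/h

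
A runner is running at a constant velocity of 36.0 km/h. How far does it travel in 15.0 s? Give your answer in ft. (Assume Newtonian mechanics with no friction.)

v = 36.0 km/h × 0.2777777777777778 = 10.0 m/s
d = v × t = 10.0 × 15.0 = 150.0 m
d = 150.0 m / 0.3048 = 492.1 ft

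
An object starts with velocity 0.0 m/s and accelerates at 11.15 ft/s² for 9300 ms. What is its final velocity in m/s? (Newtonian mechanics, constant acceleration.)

a = 11.15 ft/s² × 0.3048 = 3.39852 m/s²
t = 9300 ms × 0.001 = 9.3 s
v = v₀ + a × t = 0.0 + 3.39852 × 9.3 = 31.61 m/s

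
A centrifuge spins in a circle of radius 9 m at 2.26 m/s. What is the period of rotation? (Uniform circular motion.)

T = 2πr/v = 2π×9/2.26 = 25.02 s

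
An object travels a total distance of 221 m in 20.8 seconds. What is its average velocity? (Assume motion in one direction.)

v_avg = Δd / Δt = 221 / 20.8 = 10.62 m/s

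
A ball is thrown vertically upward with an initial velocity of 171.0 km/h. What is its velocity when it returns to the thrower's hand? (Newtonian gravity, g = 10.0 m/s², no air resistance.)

By conservation of energy (no air resistance), the ball returns to the throw height with the same speed as launch, but directed downward.
|v_ground| = v₀ = 171.0 km/h
v_ground = 171.0 km/h (downward)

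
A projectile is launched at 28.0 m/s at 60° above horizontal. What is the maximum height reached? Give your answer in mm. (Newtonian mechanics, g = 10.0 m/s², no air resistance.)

H = v₀² × sin²(θ) / (2g) = 28.0² × sin(60°)² / (2 × 10.0) = 784.0 × 0.75 / 20.0 = 29.4 m
H = 29.4 m / 0.001 = 29400 mm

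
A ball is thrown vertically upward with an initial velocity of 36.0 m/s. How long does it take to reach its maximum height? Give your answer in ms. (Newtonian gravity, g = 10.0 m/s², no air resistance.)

t_up = v₀ / g = 36.0 / 10.0 = 3.6 s
t_up = 3.6 s / 0.001 = 3600 ms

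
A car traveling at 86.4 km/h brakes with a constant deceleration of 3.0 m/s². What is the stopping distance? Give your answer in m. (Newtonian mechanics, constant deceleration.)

v₀ = 86.4 km/h × 0.2777777777777778 = 24.0 m/s
d = v₀² / (2a) = 24.0² / (2 × 3.0) = 576.0 / 6.0 = 96.0 m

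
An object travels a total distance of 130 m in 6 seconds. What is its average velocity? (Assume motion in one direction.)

v_avg = Δd / Δt = 130 / 6 = 21.67 m/s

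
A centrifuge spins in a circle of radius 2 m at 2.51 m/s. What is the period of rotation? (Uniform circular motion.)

T = 2πr/v = 2π×2/2.51 = 5.01 s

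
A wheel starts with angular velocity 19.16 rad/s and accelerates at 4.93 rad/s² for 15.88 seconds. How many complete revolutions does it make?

θ = ω₀t + ½αt² = 19.16×15.88 + ½×4.93×15.88² = 925.870696 rad
Total revolutions = θ/(2π) = 925.870696/(2π) = 147.36
Complete revolutions = ⌊147.36⌋ = 147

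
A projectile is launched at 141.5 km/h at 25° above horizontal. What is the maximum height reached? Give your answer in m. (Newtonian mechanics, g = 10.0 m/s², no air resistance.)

v₀ = 141.5 km/h × 0.2777777777777778 = 39.3056 m/s
H = v₀² × sin²(θ) / (2g) = 39.3056² × sin(25°)² / (2 × 10.0) = 1544.93 × 0.178606 / 20.0 = 13.8 m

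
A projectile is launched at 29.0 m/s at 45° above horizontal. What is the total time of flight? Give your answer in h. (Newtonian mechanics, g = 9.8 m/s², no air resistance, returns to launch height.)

T = 2 × v₀ × sin(θ) / g = 2 × 29.0 × sin(45°) / 9.8 = 2 × 29.0 × 0.707107 / 9.8 = 4.18492 s
T = 4.18492 s / 3600.0 = 0.001162 h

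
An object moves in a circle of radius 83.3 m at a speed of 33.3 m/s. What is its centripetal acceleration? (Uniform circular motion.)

a_c = v²/r = 33.3²/83.3 = 1108.89/83.3 = 13.31 m/s²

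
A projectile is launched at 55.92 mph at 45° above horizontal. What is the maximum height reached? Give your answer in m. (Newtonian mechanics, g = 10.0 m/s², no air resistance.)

v₀ = 55.92 mph × 0.44704 = 24.9985 m/s
H = v₀² × sin²(θ) / (2g) = 24.9985² × sin(45°)² / (2 × 10.0) = 624.925 × 0.5 / 20.0 = 15.62 m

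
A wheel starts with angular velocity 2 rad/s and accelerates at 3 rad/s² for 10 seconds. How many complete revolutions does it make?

θ = ω₀t + ½αt² = 2×10 + ½×3×10² = 170.0 rad
Total revolutions = θ/(2π) = 170.0/(2π) = 27.06
Complete revolutions = ⌊27.06⌋ = 27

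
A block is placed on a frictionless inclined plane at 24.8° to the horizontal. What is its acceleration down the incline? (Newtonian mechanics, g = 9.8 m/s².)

a = g sin(θ) = 9.8 × sin(24.8°) = 9.8 × 0.4195 = 4.11 m/s²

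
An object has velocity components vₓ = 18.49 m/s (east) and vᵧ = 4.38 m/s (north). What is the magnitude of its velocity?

|v| = √(vₓ² + vᵧ²) = √(18.49² + 4.38²) = √(361.0645) = 19.0 m/s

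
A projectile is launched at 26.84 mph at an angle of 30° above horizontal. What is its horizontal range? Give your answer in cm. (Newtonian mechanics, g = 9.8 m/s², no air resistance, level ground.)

v₀ = 26.84 mph × 0.44704 = 11.9986 m/s
R = v₀² × sin(2θ) / g = 11.9986² × sin(2 × 30°) / 9.8 = 143.966 × 0.866025 / 9.8 = 12.7223 m
R = 12.7223 m / 0.01 = 1272 cm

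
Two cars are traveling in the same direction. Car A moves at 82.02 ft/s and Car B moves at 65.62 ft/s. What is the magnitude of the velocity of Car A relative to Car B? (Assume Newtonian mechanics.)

v_rel = |v_A - v_B| = |82.02 - 65.62| = 16.4 ft/s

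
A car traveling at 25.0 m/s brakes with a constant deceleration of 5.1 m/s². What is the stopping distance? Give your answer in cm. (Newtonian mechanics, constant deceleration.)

d = v₀² / (2a) = 25.0² / (2 × 5.1) = 625.0 / 10.2 = 61.2745 m
d = 61.2745 m / 0.01 = 6127 cm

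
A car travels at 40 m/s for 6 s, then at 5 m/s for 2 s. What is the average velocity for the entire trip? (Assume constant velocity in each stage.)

d₁ = v₁t₁ = 40 × 6 = 240 m
d₂ = v₂t₂ = 5 × 2 = 10 m
d_total = 250 m, t_total = 8 s
v_avg = d_total/t_total = 250/8 = 31.25 m/s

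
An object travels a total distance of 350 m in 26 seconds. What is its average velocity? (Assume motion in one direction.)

v_avg = Δd / Δt = 350 / 26 = 13.46 m/s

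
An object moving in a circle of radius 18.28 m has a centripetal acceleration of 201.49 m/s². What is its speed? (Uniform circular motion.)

v = √(a_c × r) = √(201.49 × 18.28) = 60.69 m/s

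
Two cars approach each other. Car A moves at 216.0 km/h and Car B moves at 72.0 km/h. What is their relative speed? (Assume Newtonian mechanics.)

v_rel = v_A + v_B = 216.0 + 72.0 = 288.0 km/h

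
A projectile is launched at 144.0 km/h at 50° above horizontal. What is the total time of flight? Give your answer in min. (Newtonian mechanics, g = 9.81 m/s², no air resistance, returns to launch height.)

v₀ = 144.0 km/h × 0.2777777777777778 = 40.0 m/s
T = 2 × v₀ × sin(θ) / g = 2 × 40.0 × sin(50°) / 9.81 = 2 × 40.0 × 0.766044 / 9.81 = 6.24705 s
T = 6.24705 s / 60.0 = 0.1041 min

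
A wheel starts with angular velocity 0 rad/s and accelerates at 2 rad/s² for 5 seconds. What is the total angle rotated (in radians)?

θ = ω₀t + ½αt² = 0×5 + ½×2×5² = 25.0 rad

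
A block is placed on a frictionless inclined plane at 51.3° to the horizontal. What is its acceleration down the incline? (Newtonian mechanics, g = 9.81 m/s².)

a = g sin(θ) = 9.81 × sin(51.3°) = 9.81 × 0.7804 = 7.66 m/s²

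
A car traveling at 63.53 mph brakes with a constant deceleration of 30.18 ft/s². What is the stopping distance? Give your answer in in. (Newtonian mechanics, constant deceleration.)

v₀ = 63.53 mph × 0.44704 = 28.4005 m/s
a = 30.18 ft/s² × 0.3048 = 9.19886 m/s²
d = v₀² / (2a) = 28.4005² / (2 × 9.19886) = 806.588 / 18.3977 = 43.8418 m
d = 43.8418 m / 0.0254 = 1726 in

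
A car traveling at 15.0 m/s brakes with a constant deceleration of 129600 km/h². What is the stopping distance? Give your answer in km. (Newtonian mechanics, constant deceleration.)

a = 129600 km/h² × 7.716049382716049e-05 = 10.0 m/s²
d = v₀² / (2a) = 15.0² / (2 × 10.0) = 225.0 / 20.0 = 11.25 m
d = 11.25 m / 1000.0 = 0.01125 km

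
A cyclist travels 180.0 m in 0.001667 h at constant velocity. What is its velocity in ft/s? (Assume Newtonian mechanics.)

t = 0.001667 h × 3600.0 = 6.0012 s
v = d / t = 180.0 / 6.0012 = 29.994 m/s
v = 29.994 m/s / 0.3048 = 98.41 ft/s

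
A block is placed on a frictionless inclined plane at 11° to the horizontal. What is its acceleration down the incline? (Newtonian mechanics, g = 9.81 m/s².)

a = g sin(θ) = 9.81 × sin(11°) = 9.81 × 0.1908 = 1.87 m/s²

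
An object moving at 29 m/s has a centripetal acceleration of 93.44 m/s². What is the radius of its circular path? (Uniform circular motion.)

r = v²/a_c = 29²/93.44 = 9.0 m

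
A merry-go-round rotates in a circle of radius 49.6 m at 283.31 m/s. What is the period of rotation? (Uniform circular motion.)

T = 2πr/v = 2π×49.6/283.31 = 1.1 s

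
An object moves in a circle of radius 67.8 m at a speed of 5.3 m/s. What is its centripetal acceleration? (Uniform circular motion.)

a_c = v²/r = 5.3²/67.8 = 28.09/67.8 = 0.41 m/s²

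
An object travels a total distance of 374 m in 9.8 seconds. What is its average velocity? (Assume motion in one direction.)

v_avg = Δd / Δt = 374 / 9.8 = 38.16 m/s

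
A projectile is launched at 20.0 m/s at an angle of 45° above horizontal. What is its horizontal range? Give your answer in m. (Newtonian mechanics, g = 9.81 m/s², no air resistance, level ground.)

R = v₀² × sin(2θ) / g = 20.0² × sin(2 × 45°) / 9.81 = 400.0 × 1.0 / 9.81 = 40.77 m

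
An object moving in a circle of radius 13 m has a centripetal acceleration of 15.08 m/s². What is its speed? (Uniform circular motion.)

v = √(a_c × r) = √(15.08 × 13) = 14.0 m/s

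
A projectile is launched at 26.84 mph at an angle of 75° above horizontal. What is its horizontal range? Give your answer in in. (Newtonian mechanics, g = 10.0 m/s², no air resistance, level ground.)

v₀ = 26.84 mph × 0.44704 = 11.9986 m/s
R = v₀² × sin(2θ) / g = 11.9986² × sin(2 × 75°) / 10.0 = 143.966 × 0.5 / 10.0 = 7.1983 m
R = 7.1983 m / 0.0254 = 283.4 in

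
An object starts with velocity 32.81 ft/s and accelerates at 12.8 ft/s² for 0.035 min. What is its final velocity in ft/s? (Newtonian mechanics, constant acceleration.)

v₀ = 32.81 ft/s × 0.3048 = 10.0005 m/s
a = 12.8 ft/s² × 0.3048 = 3.90144 m/s²
t = 0.035 min × 60.0 = 2.1 s
v = v₀ + a × t = 10.0005 + 3.90144 × 2.1 = 18.1935 m/s
v = 18.1935 m/s / 0.3048 = 59.69 ft/s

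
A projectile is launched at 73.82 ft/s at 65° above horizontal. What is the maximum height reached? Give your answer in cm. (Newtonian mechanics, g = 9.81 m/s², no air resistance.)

v₀ = 73.82 ft/s × 0.3048 = 22.5003 m/s
H = v₀² × sin²(θ) / (2g) = 22.5003² × sin(65°)² / (2 × 9.81) = 506.264 × 0.821394 / 19.62 = 21.1948 m
H = 21.1948 m / 0.01 = 2119 cm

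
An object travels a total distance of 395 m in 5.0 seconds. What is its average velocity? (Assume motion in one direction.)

v_avg = Δd / Δt = 395 / 5.0 = 79.0 m/s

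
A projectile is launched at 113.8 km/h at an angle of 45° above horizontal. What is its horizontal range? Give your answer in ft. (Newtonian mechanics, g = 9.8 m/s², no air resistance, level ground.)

v₀ = 113.8 km/h × 0.2777777777777778 = 31.6111 m/s
R = v₀² × sin(2θ) / g = 31.6111² × sin(2 × 45°) / 9.8 = 999.262 × 1.0 / 9.8 = 101.966 m
R = 101.966 m / 0.3048 = 334.5 ft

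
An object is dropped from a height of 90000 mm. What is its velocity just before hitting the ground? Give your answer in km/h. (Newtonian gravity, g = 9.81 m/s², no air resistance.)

h = 90000 mm × 0.001 = 90.0 m
v = √(2gh) = √(2 × 9.81 × 90.0) = 42.0214 m/s
v = 42.0214 m/s / 0.2777777777777778 = 151.3 km/h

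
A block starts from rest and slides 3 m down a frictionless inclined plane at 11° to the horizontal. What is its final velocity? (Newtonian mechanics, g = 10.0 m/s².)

a = g sin(θ) = 10.0 × sin(11°) = 1.9081 m/s²
v = √(2ad) = √(2 × 1.9081 × 3) = 3.38 m/s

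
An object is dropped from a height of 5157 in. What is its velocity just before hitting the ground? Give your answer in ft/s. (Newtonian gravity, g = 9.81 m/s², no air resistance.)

h = 5157 in × 0.0254 = 130.988 m
v = √(2gh) = √(2 × 9.81 × 130.988) = 50.695 m/s
v = 50.695 m/s / 0.3048 = 166.3 ft/s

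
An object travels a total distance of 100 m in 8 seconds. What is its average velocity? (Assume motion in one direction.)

v_avg = Δd / Δt = 100 / 8 = 12.5 m/s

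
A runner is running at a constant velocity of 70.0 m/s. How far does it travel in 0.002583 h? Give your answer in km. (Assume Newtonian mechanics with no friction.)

t = 0.002583 h × 3600.0 = 9.2988 s
d = v × t = 70.0 × 9.2988 = 650.916 m
d = 650.916 m / 1000.0 = 0.6509 km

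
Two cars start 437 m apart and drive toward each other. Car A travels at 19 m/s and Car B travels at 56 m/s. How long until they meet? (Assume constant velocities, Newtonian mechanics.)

Combined speed: v_combined = 19 + 56 = 75 m/s
Time to meet: t = d/v_combined = 437/75 = 5.83 s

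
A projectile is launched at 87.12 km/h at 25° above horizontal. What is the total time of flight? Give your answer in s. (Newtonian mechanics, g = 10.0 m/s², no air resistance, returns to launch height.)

v₀ = 87.12 km/h × 0.2777777777777778 = 24.2 m/s
T = 2 × v₀ × sin(θ) / g = 2 × 24.2 × sin(25°) / 10.0 = 2 × 24.2 × 0.422618 / 10.0 = 2.045 s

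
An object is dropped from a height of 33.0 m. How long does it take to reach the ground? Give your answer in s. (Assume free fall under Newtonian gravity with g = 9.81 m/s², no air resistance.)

t = √(2h/g) = √(2 × 33.0 / 9.81) = 2.594 s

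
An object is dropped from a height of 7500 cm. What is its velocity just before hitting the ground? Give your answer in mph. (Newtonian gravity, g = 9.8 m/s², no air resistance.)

h = 7500 cm × 0.01 = 75.0 m
v = √(2gh) = √(2 × 9.8 × 75.0) = 38.3406 m/s
v = 38.3406 m/s / 0.44704 = 85.77 mph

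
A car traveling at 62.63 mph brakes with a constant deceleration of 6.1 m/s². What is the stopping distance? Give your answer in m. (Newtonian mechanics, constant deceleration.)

v₀ = 62.63 mph × 0.44704 = 27.9981 m/s
d = v₀² / (2a) = 27.9981² / (2 × 6.1) = 783.894 / 12.2 = 64.25 m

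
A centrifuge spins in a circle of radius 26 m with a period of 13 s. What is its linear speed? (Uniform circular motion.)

v = 2πr/T = 2π×26/13 = 12.57 m/s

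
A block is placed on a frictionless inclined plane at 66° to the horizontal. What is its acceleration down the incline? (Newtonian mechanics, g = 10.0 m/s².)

a = g sin(θ) = 10.0 × sin(66°) = 10.0 × 0.91355 = 9.14 m/s²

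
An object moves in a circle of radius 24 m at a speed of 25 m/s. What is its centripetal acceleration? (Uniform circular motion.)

a_c = v²/r = 25²/24 = 625/24 = 26.04 m/s²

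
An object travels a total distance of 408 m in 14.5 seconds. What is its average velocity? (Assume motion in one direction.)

v_avg = Δd / Δt = 408 / 14.5 = 28.14 m/s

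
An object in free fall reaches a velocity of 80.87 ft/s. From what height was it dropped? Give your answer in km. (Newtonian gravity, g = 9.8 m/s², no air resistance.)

v = 80.87 ft/s × 0.3048 = 24.6492 m/s
h = v² / (2g) = 24.6492² / (2 × 9.8) = 30.9991 m
h = 30.9991 m / 1000.0 = 0.031 km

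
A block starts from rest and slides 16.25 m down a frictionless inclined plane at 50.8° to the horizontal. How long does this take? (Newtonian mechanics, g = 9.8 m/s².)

a = g sin(θ) = 9.8 × sin(50.8°) = 7.5945 m/s²
t = √(2d/a) = √(2 × 16.25 / 7.5945) = 2.07 s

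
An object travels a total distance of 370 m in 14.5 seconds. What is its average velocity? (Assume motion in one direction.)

v_avg = Δd / Δt = 370 / 14.5 = 25.52 m/s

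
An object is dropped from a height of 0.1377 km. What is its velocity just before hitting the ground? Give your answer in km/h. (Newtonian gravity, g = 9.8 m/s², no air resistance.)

h = 0.1377 km × 1000.0 = 137.7 m
v = √(2gh) = √(2 × 9.8 × 137.7) = 51.9511 m/s
v = 51.9511 m/s / 0.2777777777777778 = 187.0 km/h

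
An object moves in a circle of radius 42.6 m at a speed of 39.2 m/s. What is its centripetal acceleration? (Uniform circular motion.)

a_c = v²/r = 39.2²/42.6 = 1536.64/42.6 = 36.07 m/s²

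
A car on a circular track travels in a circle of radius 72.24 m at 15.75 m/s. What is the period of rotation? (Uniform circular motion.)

T = 2πr/v = 2π×72.24/15.75 = 28.82 s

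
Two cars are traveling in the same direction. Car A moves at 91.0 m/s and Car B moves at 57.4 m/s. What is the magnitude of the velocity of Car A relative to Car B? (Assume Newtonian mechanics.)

v_rel = |v_A - v_B| = |91.0 - 57.4| = 33.6 m/s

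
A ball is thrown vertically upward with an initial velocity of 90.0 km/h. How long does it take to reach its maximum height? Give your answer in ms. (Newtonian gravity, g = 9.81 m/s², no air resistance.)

v₀ = 90.0 km/h × 0.2777777777777778 = 25.0 m/s
t_up = v₀ / g = 25.0 / 9.81 = 2.54842 s
t_up = 2.54842 s / 0.001 = 2548 ms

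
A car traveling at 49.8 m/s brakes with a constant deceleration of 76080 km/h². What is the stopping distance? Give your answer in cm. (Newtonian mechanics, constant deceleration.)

a = 76080 km/h² × 7.716049382716049e-05 = 5.87037 m/s²
d = v₀² / (2a) = 49.8² / (2 × 5.87037) = 2480.04 / 11.7407 = 211.234 m
d = 211.234 m / 0.01 = 21120 cm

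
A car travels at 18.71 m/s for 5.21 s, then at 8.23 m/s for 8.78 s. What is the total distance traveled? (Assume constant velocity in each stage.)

d₁ = v₁t₁ = 18.71 × 5.21 = 97.4791 m
d₂ = v₂t₂ = 8.23 × 8.78 = 72.2594 m
d_total = 97.4791 + 72.2594 = 169.74 m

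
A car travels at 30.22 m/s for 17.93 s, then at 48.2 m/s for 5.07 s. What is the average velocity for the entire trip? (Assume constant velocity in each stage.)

d₁ = v₁t₁ = 30.22 × 17.93 = 541.8446 m
d₂ = v₂t₂ = 48.2 × 5.07 = 244.374 m
d_total = 786.2186 m, t_total = 23.0 s
v_avg = d_total/t_total = 786.2186/23.0 = 34.18 m/s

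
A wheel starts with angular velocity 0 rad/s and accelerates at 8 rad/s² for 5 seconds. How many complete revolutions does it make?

θ = ω₀t + ½αt² = 0×5 + ½×8×5² = 100.0 rad
Total revolutions = θ/(2π) = 100.0/(2π) = 15.92
Complete revolutions = ⌊15.92⌋ = 15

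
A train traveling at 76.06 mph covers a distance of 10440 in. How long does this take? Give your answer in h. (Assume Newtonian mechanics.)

d = 10440 in × 0.0254 = 265.176 m
v = 76.06 mph × 0.44704 = 34.0019 m/s
t = d / v = 265.176 / 34.0019 = 7.79886 s
t = 7.79886 s / 3600.0 = 0.002166 h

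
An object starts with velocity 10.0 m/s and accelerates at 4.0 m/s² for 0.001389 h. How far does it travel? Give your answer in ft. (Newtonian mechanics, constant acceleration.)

t = 0.001389 h × 3600.0 = 5.0004 s
d = v₀ × t + ½ × a × t² = 10.0 × 5.0004 + 0.5 × 4.0 × 5.0004² = 100.012 m
d = 100.012 m / 0.3048 = 328.1 ft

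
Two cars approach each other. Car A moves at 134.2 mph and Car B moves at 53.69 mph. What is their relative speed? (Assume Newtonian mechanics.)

v_rel = v_A + v_B = 134.2 + 53.69 = 187.89 mph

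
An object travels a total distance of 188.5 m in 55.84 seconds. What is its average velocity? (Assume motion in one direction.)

v_avg = Δd / Δt = 188.5 / 55.84 = 3.38 m/s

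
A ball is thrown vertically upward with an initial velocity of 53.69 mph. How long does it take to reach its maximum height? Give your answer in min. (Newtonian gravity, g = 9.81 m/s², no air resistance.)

v₀ = 53.69 mph × 0.44704 = 24.0016 m/s
t_up = v₀ / g = 24.0016 / 9.81 = 2.44665 s
t_up = 2.44665 s / 60.0 = 0.04078 min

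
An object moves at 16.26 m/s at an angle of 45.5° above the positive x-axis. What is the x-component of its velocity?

vₓ = v cos(θ) = 16.26 × cos(45.5°) = 11.4 m/s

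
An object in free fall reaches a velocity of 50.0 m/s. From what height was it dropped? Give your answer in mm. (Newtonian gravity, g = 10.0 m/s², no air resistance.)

h = v² / (2g) = 50.0² / (2 × 10.0) = 125.0 m
h = 125.0 m / 0.001 = 125000 mm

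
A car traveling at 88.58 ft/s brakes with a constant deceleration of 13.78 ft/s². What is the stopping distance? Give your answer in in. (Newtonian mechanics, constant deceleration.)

v₀ = 88.58 ft/s × 0.3048 = 26.9992 m/s
a = 13.78 ft/s² × 0.3048 = 4.20014 m/s²
d = v₀² / (2a) = 26.9992² / (2 × 4.20014) = 728.957 / 8.40028 = 86.7777 m
d = 86.7777 m / 0.0254 = 3416 in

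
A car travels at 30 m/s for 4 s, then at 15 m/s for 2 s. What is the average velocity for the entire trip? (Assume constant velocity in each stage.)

d₁ = v₁t₁ = 30 × 4 = 120 m
d₂ = v₂t₂ = 15 × 2 = 30 m
d_total = 150 m, t_total = 6 s
v_avg = d_total/t_total = 150/6 = 25.0 m/s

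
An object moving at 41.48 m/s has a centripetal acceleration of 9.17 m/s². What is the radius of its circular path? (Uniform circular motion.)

r = v²/a_c = 41.48²/9.17 = 187.63 m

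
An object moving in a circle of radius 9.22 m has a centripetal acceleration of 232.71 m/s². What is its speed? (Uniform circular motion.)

v = √(a_c × r) = √(232.71 × 9.22) = 46.32 m/s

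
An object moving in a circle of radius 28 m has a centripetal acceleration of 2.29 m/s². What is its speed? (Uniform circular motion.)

v = √(a_c × r) = √(2.29 × 28) = 8.01 m/s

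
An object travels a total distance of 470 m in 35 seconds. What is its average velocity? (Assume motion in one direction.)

v_avg = Δd / Δt = 470 / 35 = 13.43 m/s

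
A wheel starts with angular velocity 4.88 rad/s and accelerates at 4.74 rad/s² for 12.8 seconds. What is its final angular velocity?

ω = ω₀ + αt = 4.88 + 4.74 × 12.8 = 65.55 rad/s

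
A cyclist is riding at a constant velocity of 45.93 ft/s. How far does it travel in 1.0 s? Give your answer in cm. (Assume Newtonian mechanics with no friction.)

v = 45.93 ft/s × 0.3048 = 13.9995 m/s
d = v × t = 13.9995 × 1.0 = 13.9995 m
d = 13.9995 m / 0.01 = 1400 cm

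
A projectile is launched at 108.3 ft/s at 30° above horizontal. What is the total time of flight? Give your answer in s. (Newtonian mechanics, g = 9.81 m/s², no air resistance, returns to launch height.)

v₀ = 108.3 ft/s × 0.3048 = 33.0098 m/s
T = 2 × v₀ × sin(θ) / g = 2 × 33.0098 × sin(30°) / 9.81 = 2 × 33.0098 × 0.5 / 9.81 = 3.365 s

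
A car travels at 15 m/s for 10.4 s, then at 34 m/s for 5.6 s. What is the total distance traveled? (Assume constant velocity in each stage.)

d₁ = v₁t₁ = 15 × 10.4 = 156.0 m
d₂ = v₂t₂ = 34 × 5.6 = 190.4 m
d_total = 156.0 + 190.4 = 346.4 m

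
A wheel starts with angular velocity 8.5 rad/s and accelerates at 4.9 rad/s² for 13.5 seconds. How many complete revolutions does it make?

θ = ω₀t + ½αt² = 8.5×13.5 + ½×4.9×13.5² = 561.2625 rad
Total revolutions = θ/(2π) = 561.2625/(2π) = 89.33
Complete revolutions = ⌊89.33⌋ = 89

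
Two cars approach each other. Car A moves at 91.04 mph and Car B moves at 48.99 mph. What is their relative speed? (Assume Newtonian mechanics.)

v_rel = v_A + v_B = 91.04 + 48.99 = 140.03 mph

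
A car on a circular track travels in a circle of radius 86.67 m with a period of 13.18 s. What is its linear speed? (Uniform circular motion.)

v = 2πr/T = 2π×86.67/13.18 = 41.32 m/s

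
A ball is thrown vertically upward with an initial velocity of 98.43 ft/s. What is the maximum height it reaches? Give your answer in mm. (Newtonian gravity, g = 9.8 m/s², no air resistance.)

v₀ = 98.43 ft/s × 0.3048 = 30.0015 m/s
h_max = v₀² / (2g) = 30.0015² / (2 × 9.8) = 900.09 / 19.6 = 45.923 m
h_max = 45.923 m / 0.001 = 45920 mm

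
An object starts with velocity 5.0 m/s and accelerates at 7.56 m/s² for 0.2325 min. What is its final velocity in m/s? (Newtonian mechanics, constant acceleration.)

t = 0.2325 min × 60.0 = 13.95 s
v = v₀ + a × t = 5.0 + 7.56 × 13.95 = 110.5 m/s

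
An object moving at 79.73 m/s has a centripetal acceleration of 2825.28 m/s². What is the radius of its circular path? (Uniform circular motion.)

r = v²/a_c = 79.73²/2825.28 = 2.25 m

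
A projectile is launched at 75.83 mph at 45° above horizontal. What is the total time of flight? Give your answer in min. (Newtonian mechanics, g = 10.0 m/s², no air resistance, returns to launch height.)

v₀ = 75.83 mph × 0.44704 = 33.899 m/s
T = 2 × v₀ × sin(θ) / g = 2 × 33.899 × sin(45°) / 10.0 = 2 × 33.899 × 0.707107 / 10.0 = 4.79404 s
T = 4.79404 s / 60.0 = 0.0799 min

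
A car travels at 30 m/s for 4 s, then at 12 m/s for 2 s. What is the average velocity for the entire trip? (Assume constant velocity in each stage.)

d₁ = v₁t₁ = 30 × 4 = 120 m
d₂ = v₂t₂ = 12 × 2 = 24 m
d_total = 144 m, t_total = 6 s
v_avg = d_total/t_total = 144/6 = 24.0 m/s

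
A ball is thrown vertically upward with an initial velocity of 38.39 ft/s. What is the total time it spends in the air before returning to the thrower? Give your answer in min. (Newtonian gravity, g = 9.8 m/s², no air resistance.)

v₀ = 38.39 ft/s × 0.3048 = 11.7013 m/s
t_total = 2 × v₀ / g = 2 × 11.7013 / 9.8 = 2.38802 s
t_total = 2.38802 s / 60.0 = 0.0398 min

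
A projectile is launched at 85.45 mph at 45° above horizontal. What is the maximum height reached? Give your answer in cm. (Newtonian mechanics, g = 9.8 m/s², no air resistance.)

v₀ = 85.45 mph × 0.44704 = 38.1996 m/s
H = v₀² × sin²(θ) / (2g) = 38.1996² × sin(45°)² / (2 × 9.8) = 1459.21 × 0.5 / 19.6 = 37.2247 m
H = 37.2247 m / 0.01 = 3722 cm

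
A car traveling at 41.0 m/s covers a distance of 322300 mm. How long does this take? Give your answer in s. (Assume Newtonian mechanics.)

d = 322300 mm × 0.001 = 322.3 m
t = d / v = 322.3 / 41.0 = 7.861 s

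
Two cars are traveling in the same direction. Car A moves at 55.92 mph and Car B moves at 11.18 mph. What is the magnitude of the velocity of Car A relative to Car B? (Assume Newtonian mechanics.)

v_rel = |v_A - v_B| = |55.92 - 11.18| = 44.74 mph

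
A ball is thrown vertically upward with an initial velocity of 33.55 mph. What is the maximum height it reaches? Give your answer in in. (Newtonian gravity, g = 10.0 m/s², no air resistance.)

v₀ = 33.55 mph × 0.44704 = 14.9982 m/s
h_max = v₀² / (2g) = 14.9982² / (2 × 10.0) = 224.946 / 20.0 = 11.2473 m
h_max = 11.2473 m / 0.0254 = 442.8 in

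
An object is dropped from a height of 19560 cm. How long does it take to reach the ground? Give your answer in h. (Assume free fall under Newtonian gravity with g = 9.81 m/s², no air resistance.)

h = 19560 cm × 0.01 = 195.6 m
t = √(2h/g) = √(2 × 195.6 / 9.81) = 6.31488 s
t = 6.31488 s / 3600.0 = 0.001754 h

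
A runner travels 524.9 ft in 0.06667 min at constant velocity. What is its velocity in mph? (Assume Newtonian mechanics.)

d = 524.9 ft × 0.3048 = 159.99 m
t = 0.06667 min × 60.0 = 4.0002 s
v = d / t = 159.99 / 4.0002 = 39.9955 m/s
v = 39.9955 m/s / 0.44704 = 89.47 mph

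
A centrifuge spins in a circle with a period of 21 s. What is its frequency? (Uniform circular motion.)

f = 1/T = 1/21 = 0.0476 Hz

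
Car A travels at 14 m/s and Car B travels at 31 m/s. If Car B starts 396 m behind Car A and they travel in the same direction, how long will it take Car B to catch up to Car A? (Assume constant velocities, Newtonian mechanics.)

Relative speed: v_rel = 31 - 14 = 17 m/s
Time to catch: t = d₀/v_rel = 396/17 = 23.29 s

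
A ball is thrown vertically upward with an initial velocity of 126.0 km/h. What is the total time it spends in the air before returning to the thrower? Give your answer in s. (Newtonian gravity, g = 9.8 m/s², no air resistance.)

v₀ = 126.0 km/h × 0.2777777777777778 = 35.0 m/s
t_total = 2 × v₀ / g = 2 × 35.0 / 9.8 = 7.143 s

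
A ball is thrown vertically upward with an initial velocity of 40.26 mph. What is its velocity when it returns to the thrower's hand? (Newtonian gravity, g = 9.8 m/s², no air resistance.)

By conservation of energy (no air resistance), the ball returns to the throw height with the same speed as launch, but directed downward.
|v_ground| = v₀ = 40.26 mph
v_ground = 40.26 mph (downward)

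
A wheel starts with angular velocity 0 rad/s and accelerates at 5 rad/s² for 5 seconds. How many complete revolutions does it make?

θ = ω₀t + ½αt² = 0×5 + ½×5×5² = 62.5 rad
Total revolutions = θ/(2π) = 62.5/(2π) = 9.95
Complete revolutions = ⌊9.95⌋ = 9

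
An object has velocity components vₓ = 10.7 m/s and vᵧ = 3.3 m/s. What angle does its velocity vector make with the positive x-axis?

θ = arctan(vᵧ/vₓ) = arctan(3.3/10.7) = 17.14°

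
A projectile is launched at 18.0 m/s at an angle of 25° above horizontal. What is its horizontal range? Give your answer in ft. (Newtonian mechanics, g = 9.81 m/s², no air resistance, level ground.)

R = v₀² × sin(2θ) / g = 18.0² × sin(2 × 25°) / 9.81 = 324.0 × 0.766044 / 9.81 = 25.3005 m
R = 25.3005 m / 0.3048 = 83.01 ft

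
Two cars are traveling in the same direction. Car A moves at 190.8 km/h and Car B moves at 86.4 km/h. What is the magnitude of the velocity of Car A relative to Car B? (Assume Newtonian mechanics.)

v_rel = |v_A - v_B| = |190.8 - 86.4| = 104.4 km/h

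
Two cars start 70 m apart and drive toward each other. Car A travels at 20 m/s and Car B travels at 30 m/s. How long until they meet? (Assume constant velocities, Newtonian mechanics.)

Combined speed: v_combined = 20 + 30 = 50 m/s
Time to meet: t = d/v_combined = 70/50 = 1.4 s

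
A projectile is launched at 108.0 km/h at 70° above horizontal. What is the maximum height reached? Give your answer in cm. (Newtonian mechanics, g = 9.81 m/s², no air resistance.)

v₀ = 108.0 km/h × 0.2777777777777778 = 30.0 m/s
H = v₀² × sin²(θ) / (2g) = 30.0² × sin(70°)² / (2 × 9.81) = 900.0 × 0.883022 / 19.62 = 40.5056 m
H = 40.5056 m / 0.01 = 4051 cm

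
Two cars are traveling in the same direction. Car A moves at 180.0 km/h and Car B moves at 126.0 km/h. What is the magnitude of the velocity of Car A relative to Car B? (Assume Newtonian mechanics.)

v_rel = |v_A - v_B| = |180.0 - 126.0| = 54.0 km/h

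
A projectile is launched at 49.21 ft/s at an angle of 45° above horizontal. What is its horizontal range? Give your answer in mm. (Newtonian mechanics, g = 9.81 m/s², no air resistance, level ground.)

v₀ = 49.21 ft/s × 0.3048 = 14.9992 m/s
R = v₀² × sin(2θ) / g = 14.9992² × sin(2 × 45°) / 9.81 = 224.976 × 1.0 / 9.81 = 22.9333 m
R = 22.9333 m / 0.001 = 22930 mm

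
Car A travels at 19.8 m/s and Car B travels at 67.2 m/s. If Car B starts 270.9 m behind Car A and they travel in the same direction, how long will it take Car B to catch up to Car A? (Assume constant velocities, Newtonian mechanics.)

Relative speed: v_rel = 67.2 - 19.8 = 47.4 m/s
Time to catch: t = d₀/v_rel = 270.9/47.4 = 5.72 s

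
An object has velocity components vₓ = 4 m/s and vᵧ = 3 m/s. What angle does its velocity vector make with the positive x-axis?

θ = arctan(vᵧ/vₓ) = arctan(3/4) = 36.87°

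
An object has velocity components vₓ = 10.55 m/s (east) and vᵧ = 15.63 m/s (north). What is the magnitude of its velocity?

|v| = √(vₓ² + vᵧ²) = √(10.55² + 15.63²) = √(355.5994) = 18.86 m/s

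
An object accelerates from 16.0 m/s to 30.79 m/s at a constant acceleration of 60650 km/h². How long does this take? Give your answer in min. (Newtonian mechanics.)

a = 60650 km/h² × 7.716049382716049e-05 = 4.67978 m/s²
t = (v - v₀) / a = (30.79 - 16.0) / 4.67978 = 3.1604 s
t = 3.1604 s / 60.0 = 0.05267 min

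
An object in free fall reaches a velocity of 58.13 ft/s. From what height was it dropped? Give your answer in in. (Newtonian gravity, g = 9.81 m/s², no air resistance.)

v = 58.13 ft/s × 0.3048 = 17.718 m/s
h = v² / (2g) = 17.718² / (2 × 9.81) = 16.0004 m
h = 16.0004 m / 0.0254 = 629.9 in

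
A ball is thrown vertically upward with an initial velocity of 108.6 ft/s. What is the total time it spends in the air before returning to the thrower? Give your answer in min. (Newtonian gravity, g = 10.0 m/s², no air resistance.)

v₀ = 108.6 ft/s × 0.3048 = 33.1013 m/s
t_total = 2 × v₀ / g = 2 × 33.1013 / 10.0 = 6.62026 s
t_total = 6.62026 s / 60.0 = 0.1103 min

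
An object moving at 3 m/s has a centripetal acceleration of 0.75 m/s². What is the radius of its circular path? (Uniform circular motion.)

r = v²/a_c = 3²/0.75 = 12.0 m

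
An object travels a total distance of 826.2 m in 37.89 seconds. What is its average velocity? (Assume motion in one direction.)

v_avg = Δd / Δt = 826.2 / 37.89 = 21.81 m/s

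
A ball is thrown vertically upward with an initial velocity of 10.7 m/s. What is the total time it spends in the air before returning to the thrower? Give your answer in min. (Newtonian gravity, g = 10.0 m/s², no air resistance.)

t_total = 2 × v₀ / g = 2 × 10.7 / 10.0 = 2.14 s
t_total = 2.14 s / 60.0 = 0.03567 min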